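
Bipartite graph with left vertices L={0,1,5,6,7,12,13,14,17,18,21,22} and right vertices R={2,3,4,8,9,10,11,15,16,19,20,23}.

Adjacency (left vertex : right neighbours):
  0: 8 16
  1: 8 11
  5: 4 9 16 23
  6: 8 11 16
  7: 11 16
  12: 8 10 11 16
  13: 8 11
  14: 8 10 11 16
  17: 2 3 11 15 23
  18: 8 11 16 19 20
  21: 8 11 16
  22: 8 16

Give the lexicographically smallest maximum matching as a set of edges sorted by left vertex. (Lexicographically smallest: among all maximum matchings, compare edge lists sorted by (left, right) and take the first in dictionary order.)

Lex-smallest maximum matching: {(0,8), (1,11), (5,4), (6,16), (12,10), (17,2), (18,19)}

|M| = 7 (so the lex-smallest maximum matching has 7 edges)
process left vertices in ascending order; for each, take the smallest-labelled available neighbour that still permits 7 edges overall, or leave it unmatched if none does
lex-smallest matching: {0-8, 1-11, 5-4, 6-16, 12-10, 17-2, 18-19}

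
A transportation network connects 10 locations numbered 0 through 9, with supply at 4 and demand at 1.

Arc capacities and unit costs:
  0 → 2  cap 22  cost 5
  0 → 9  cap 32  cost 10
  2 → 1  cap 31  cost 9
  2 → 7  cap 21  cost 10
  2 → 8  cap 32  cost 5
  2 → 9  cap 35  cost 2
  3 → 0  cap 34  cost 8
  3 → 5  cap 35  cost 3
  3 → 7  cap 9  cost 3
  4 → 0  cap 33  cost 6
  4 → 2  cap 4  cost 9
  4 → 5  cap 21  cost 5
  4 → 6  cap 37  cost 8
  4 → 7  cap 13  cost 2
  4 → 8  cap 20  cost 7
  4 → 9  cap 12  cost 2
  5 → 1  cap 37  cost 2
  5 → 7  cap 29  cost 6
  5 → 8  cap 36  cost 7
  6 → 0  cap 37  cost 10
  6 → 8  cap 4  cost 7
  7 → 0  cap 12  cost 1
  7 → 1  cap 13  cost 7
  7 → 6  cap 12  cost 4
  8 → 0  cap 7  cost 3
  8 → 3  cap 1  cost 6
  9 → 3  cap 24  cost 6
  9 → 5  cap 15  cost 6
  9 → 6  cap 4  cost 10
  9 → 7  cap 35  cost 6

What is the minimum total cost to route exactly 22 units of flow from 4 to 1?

Minimum cost for 22 units: 156

shortest-cost path #1: 4→5→1 push 21 @ unit cost 7 (adds 147)
shortest-cost path #2: 4→7→1 push 1 @ unit cost 9 (adds 9)
total cost = 156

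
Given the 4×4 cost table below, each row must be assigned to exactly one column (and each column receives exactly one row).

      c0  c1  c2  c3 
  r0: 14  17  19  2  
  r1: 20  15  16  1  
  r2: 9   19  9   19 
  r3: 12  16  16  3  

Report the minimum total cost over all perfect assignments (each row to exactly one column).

optimal assignment: row0→col3 (cost 2), row1→col1 (cost 15), row2→col2 (cost 9), row3→col0 (cost 12)
total = 2 + 15 + 9 + 12 = 38

Minimum assignment cost: 38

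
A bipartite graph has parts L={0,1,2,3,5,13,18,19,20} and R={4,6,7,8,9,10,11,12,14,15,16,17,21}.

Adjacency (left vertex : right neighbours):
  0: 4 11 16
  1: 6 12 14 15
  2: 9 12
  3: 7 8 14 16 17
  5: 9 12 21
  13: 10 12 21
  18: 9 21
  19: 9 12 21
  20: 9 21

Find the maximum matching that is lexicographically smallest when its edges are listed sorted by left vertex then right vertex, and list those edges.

|M| = 7 (so the lex-smallest maximum matching has 7 edges)
process left vertices in ascending order; for each, take the smallest-labelled available neighbour that still permits 7 edges overall, or leave it unmatched if none does
lex-smallest matching: {0-4, 1-6, 2-9, 3-7, 5-12, 13-10, 18-21}

Lex-smallest maximum matching: {(0,4), (1,6), (2,9), (3,7), (5,12), (13,10), (18,21)}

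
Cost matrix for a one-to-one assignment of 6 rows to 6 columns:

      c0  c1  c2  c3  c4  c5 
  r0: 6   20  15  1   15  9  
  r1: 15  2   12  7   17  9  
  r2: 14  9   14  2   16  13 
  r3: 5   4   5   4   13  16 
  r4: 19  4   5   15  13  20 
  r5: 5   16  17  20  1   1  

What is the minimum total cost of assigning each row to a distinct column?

Minimum assignment cost: 24

optimal assignment: row0→col5 (cost 9), row1→col1 (cost 2), row2→col3 (cost 2), row3→col0 (cost 5), row4→col2 (cost 5), row5→col4 (cost 1)
total = 9 + 2 + 2 + 5 + 5 + 1 = 24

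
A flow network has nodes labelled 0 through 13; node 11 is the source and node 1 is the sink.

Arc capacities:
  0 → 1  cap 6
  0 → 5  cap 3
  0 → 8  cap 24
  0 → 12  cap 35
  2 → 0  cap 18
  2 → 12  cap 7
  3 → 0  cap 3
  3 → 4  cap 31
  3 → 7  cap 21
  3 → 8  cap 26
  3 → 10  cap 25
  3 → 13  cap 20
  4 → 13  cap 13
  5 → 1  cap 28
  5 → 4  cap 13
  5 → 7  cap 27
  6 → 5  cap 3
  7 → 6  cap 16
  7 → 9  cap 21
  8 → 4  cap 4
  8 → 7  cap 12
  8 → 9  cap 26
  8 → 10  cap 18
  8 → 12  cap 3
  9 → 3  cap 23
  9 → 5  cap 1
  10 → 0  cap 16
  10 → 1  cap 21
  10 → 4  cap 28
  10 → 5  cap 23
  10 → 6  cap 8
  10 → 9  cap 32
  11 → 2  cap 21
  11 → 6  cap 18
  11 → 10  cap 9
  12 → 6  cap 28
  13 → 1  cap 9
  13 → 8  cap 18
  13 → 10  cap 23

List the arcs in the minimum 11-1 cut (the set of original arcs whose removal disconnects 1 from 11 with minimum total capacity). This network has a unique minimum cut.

augment #1: 11→10→1 push 9
augment #2: 11→2→0→1 push 6
augment #3: 11→6→5→1 push 3
augment #4: 11→2→0→5→1 push 3
augment #5: 11→2→0→8→10→1 push 9
max flow = 30; residual-reachable set from 11 gives S-side
cut edges (S→T): {(2,0), (6,5), (11,10)} total cap 30

Min-cut arcs: {(2,0), (6,5), (11,10)} (total capacity 30)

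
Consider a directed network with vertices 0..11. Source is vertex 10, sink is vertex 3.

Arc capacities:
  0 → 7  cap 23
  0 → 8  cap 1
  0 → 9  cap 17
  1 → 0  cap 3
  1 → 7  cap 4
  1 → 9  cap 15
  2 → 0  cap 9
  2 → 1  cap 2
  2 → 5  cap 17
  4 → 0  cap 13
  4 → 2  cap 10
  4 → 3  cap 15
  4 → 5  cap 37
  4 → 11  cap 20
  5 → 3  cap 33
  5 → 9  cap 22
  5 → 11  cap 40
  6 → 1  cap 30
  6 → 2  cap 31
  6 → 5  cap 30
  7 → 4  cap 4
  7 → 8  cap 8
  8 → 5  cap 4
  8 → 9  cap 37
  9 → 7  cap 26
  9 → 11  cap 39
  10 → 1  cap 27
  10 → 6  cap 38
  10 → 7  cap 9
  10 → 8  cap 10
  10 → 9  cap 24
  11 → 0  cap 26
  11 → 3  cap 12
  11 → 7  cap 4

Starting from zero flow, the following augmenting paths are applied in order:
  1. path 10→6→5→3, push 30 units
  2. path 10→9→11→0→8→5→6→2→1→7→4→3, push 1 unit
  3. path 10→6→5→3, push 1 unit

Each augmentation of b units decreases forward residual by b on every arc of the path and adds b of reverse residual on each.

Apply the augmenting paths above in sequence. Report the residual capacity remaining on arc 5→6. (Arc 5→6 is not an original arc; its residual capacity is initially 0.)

Residual capacity of (5,6): 30

after path 1 (10→6→5→3, push 30): res(5,6)=30
after path 2 (10→9→11→0→8→5→6→2→1→7→4→3, push 1): res(5,6)=29
after path 3 (10→6→5→3, push 1): res(5,6)=30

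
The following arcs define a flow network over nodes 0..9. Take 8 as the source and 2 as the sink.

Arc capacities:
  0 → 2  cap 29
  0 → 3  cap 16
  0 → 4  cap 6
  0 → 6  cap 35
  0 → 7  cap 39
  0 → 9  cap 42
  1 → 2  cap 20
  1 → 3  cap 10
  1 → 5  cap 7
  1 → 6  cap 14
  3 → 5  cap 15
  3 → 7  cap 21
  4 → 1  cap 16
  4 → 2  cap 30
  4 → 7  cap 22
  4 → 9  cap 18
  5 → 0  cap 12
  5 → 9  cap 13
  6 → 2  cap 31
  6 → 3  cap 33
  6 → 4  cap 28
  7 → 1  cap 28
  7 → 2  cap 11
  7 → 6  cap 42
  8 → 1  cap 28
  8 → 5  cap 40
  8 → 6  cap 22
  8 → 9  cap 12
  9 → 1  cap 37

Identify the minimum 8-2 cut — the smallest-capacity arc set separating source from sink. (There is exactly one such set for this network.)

augment #1: 8→1→2 push 20
augment #2: 8→6→2 push 22
augment #3: 8→1→6→2 push 8
augment #4: 8→5→0→2 push 12
augment #5: 8→9→1→6→2 push 1
augment #6: 8→9→1→3→7→2 push 10
augment #7: 8→9→1→6→4→2 push 1
augment #8: 8→5→9→1→6→4→2 push 4
max flow = 78; residual-reachable set from 8 gives S-side
cut edges (S→T): {(1,2), (1,3), (1,6), (5,0), (8,6)} total cap 78

Min-cut arcs: {(1,2), (1,3), (1,6), (5,0), (8,6)} (total capacity 78)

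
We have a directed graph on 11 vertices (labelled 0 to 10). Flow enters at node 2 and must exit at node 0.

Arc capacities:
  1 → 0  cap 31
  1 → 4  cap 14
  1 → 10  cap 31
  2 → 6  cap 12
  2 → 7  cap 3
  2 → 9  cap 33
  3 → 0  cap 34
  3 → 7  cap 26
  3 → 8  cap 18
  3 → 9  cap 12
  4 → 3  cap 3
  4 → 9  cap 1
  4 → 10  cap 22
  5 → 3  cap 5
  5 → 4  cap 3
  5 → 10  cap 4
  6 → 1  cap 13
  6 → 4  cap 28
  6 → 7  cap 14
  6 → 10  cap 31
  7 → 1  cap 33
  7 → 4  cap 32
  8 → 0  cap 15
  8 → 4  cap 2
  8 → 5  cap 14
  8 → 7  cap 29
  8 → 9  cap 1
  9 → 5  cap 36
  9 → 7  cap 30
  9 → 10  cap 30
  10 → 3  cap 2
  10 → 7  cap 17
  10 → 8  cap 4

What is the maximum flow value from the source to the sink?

Maximum flow value: 45

augment #1: 2→6→1→0 bottleneck 12, total now 12
augment #2: 2→7→1→0 bottleneck 3, total now 15
augment #3: 2→9→5→3→0 bottleneck 5, total now 20
augment #4: 2→9→7→1→0 bottleneck 16, total now 36
augment #5: 2→9→10→3→0 bottleneck 2, total now 38
augment #6: 2→9→10→8→0 bottleneck 4, total now 42
augment #7: 2→9→5→4→3→0 bottleneck 3, total now 45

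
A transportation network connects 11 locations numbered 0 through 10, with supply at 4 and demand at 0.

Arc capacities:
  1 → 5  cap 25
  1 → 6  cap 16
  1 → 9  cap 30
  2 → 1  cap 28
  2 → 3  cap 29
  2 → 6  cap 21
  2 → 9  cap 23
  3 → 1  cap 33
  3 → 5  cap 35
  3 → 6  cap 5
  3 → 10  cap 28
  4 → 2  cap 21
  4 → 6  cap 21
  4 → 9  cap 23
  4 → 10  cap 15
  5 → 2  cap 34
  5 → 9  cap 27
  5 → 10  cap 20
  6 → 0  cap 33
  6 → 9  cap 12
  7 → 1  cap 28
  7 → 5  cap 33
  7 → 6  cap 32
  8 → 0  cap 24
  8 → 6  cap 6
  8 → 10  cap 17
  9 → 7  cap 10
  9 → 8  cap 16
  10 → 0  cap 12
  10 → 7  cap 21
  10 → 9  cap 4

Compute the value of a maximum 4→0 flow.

Maximum flow value: 61

augment #1: 4→6→0 bottleneck 21, total now 21
augment #2: 4→10→0 bottleneck 12, total now 33
augment #3: 4→2→6→0 bottleneck 12, total now 45
augment #4: 4→9→8→0 bottleneck 16, total now 61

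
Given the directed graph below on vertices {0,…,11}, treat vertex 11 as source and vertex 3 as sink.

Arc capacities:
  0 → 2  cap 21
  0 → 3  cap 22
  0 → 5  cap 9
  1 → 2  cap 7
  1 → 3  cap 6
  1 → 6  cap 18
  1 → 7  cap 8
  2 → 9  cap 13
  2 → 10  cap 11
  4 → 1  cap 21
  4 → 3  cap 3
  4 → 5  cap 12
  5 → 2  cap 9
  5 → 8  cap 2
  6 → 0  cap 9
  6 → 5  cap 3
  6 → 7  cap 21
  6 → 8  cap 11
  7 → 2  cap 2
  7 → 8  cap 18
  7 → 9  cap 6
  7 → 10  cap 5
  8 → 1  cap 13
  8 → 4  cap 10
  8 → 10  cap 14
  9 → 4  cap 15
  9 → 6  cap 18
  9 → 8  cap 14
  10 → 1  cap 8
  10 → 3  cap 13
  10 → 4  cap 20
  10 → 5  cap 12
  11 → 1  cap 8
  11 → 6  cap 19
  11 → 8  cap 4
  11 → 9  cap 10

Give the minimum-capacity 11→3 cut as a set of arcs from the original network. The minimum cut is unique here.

Min-cut arcs: {(1,3), (4,3), (6,0), (10,3)} (total capacity 31)

augment #1: 11→1→3 push 6
augment #2: 11→6→0→3 push 9
augment #3: 11→8→4→3 push 3
augment #4: 11→8→10→3 push 1
augment #5: 11→1→2→10→3 push 2
augment #6: 11→6→7→10→3 push 5
augment #7: 11→6→8→10→3 push 5
max flow = 31; residual-reachable set from 11 gives S-side
cut edges (S→T): {(1,3), (4,3), (6,0), (10,3)} total cap 31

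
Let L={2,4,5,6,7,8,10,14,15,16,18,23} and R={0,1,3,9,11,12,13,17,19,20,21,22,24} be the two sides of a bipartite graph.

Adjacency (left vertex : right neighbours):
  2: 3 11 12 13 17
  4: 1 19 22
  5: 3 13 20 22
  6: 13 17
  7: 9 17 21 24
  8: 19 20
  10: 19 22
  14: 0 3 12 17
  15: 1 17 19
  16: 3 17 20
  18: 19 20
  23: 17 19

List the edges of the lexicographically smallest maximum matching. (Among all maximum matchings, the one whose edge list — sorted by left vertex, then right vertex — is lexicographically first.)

Lex-smallest maximum matching: {(2,11), (4,1), (5,3), (6,13), (7,9), (8,19), (10,22), (14,0), (15,17), (16,20)}

|M| = 10 (so the lex-smallest maximum matching has 10 edges)
process left vertices in ascending order; for each, take the smallest-labelled available neighbour that still permits 10 edges overall, or leave it unmatched if none does
lex-smallest matching: {2-11, 4-1, 5-3, 6-13, 7-9, 8-19, 10-22, 14-0, 15-17, 16-20}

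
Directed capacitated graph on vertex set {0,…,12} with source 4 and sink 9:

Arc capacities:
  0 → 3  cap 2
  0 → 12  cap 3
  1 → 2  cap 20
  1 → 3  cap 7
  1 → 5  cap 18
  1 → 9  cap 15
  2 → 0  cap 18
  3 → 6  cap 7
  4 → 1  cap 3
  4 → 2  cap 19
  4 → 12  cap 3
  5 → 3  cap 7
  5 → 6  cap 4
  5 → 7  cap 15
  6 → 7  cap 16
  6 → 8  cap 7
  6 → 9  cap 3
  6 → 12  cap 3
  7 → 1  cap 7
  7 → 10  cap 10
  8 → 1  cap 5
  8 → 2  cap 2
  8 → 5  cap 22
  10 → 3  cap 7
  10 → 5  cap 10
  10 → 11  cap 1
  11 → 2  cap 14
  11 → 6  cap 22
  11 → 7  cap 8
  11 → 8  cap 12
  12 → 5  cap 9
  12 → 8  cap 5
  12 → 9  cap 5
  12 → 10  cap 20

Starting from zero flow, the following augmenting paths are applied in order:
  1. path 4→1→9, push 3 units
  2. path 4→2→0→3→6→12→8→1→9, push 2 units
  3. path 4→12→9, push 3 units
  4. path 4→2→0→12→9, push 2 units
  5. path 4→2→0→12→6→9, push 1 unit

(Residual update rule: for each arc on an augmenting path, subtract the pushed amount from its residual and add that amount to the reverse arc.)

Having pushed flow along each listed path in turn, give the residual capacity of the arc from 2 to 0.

Residual capacity of (2,0): 13

after path 1 (4→1→9, push 3): res(2,0)=18
after path 2 (4→2→0→3→6→12→8→1→9, push 2): res(2,0)=16
after path 3 (4→12→9, push 3): res(2,0)=16
after path 4 (4→2→0→12→9, push 2): res(2,0)=14
after path 5 (4→2→0→12→6→9, push 1): res(2,0)=13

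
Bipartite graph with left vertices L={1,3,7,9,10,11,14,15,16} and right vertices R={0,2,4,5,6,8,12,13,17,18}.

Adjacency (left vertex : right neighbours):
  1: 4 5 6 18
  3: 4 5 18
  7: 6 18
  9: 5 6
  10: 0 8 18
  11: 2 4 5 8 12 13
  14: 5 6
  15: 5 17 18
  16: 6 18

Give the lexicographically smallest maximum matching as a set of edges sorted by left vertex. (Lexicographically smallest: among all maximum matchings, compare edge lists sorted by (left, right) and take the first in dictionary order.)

|M| = 7 (so the lex-smallest maximum matching has 7 edges)
process left vertices in ascending order; for each, take the smallest-labelled available neighbour that still permits 7 edges overall, or leave it unmatched if none does
lex-smallest matching: {1-4, 3-5, 7-6, 10-0, 11-2, 15-17, 16-18}

Lex-smallest maximum matching: {(1,4), (3,5), (7,6), (10,0), (11,2), (15,17), (16,18)}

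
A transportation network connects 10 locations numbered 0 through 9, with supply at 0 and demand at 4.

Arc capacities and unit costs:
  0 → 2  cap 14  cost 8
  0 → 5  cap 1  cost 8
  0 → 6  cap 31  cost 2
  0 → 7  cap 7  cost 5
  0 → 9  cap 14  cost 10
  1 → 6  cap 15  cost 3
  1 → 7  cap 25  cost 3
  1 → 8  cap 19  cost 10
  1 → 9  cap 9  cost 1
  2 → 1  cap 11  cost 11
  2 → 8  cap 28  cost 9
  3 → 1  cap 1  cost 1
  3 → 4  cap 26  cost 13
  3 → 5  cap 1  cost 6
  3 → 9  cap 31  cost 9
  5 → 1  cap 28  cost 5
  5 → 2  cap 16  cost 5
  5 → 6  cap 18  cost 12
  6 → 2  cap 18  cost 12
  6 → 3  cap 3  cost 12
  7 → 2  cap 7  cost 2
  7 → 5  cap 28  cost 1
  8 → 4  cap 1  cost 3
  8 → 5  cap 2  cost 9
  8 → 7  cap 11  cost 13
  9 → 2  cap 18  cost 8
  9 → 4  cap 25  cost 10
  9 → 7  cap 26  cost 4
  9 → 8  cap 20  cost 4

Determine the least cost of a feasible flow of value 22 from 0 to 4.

shortest-cost path #1: 0→9→8→4 push 1 @ unit cost 17 (adds 17)
shortest-cost path #2: 0→9→4 push 13 @ unit cost 20 (adds 260)
shortest-cost path #3: 0→7→2→8→9→4 push 1 @ unit cost 22 (adds 22)
shortest-cost path #4: 0→7→5→1→9→4 push 6 @ unit cost 22 (adds 132)
shortest-cost path #5: 0→2→7→5→1→9→4 push 1 @ unit cost 23 (adds 23)
total cost = 454

Minimum cost for 22 units: 454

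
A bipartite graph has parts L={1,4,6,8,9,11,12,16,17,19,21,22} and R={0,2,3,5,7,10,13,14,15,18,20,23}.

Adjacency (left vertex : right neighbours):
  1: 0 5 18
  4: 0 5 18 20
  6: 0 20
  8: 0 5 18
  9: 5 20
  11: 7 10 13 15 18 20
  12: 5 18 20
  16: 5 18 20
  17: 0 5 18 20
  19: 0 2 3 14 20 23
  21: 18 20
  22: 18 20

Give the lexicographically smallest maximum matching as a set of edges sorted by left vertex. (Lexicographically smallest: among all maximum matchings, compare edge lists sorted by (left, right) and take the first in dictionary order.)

Lex-smallest maximum matching: {(1,0), (4,5), (6,20), (8,18), (11,7), (19,2)}

|M| = 6 (so the lex-smallest maximum matching has 6 edges)
process left vertices in ascending order; for each, take the smallest-labelled available neighbour that still permits 6 edges overall, or leave it unmatched if none does
lex-smallest matching: {1-0, 4-5, 6-20, 8-18, 11-7, 19-2}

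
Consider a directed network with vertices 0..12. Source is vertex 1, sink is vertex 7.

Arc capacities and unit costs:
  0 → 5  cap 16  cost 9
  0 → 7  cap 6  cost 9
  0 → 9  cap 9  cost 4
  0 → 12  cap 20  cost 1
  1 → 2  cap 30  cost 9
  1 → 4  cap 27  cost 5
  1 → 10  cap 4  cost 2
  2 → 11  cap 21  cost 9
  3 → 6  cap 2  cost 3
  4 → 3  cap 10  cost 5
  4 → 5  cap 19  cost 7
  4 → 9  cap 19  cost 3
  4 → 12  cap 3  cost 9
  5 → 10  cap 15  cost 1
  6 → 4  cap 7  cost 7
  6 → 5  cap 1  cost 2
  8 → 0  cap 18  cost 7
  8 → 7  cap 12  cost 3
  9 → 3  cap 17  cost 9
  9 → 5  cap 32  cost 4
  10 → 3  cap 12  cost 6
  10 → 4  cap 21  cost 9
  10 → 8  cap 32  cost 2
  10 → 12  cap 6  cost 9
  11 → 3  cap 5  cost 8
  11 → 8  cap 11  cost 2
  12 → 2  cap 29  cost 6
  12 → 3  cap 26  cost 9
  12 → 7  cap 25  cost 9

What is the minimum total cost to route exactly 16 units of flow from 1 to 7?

Minimum cost for 16 units: 272

shortest-cost path #1: 1→10→8→7 push 4 @ unit cost 7 (adds 28)
shortest-cost path #2: 1→4→5→10→8→7 push 8 @ unit cost 18 (adds 144)
shortest-cost path #3: 1→4→12→7 push 3 @ unit cost 23 (adds 69)
shortest-cost path #4: 1→4→5→10→12→7 push 1 @ unit cost 31 (adds 31)
total cost = 272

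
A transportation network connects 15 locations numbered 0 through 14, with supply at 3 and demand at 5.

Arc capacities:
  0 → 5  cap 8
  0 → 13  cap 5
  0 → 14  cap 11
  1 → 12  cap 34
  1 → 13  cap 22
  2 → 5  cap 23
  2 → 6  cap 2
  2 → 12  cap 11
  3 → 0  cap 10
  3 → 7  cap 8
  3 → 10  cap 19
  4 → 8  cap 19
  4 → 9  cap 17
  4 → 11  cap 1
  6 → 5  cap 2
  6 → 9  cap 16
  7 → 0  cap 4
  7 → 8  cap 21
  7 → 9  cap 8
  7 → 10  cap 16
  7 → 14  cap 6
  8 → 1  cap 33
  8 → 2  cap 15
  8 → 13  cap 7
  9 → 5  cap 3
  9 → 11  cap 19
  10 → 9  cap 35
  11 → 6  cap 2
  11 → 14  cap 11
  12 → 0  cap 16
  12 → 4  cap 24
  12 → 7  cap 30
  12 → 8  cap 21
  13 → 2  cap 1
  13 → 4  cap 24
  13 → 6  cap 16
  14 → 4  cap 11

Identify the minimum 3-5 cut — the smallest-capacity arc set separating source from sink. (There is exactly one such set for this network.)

Min-cut arcs: {(0,5), (6,5), (8,2), (9,5), (13,2)} (total capacity 29)

augment #1: 3→0→5 push 8
augment #2: 3→7→9→5 push 3
augment #3: 3→0→13→2→5 push 1
augment #4: 3→0→13→6→5 push 1
augment #5: 3→7→8→2→5 push 5
augment #6: 3→10→9→11→6→5 push 1
augment #7: 3→10→9→7→8→2→5 push 3
augment #8: 3→10→9→11→14→4→8→2→5 push 7
max flow = 29; residual-reachable set from 3 gives S-side
cut edges (S→T): {(0,5), (6,5), (8,2), (9,5), (13,2)} total cap 29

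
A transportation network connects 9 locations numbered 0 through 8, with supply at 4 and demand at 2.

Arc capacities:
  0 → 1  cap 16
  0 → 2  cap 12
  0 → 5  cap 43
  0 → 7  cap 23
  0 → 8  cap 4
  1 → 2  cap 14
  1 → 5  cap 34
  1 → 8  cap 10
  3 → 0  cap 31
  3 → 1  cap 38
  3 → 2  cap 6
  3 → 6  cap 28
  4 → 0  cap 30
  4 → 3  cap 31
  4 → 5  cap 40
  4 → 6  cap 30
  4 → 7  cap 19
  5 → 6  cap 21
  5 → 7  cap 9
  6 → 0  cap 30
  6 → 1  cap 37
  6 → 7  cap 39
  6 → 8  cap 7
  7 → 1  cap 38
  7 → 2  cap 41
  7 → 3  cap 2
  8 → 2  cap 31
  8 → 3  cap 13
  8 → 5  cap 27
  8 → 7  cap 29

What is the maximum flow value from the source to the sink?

augment #1: 4→0→2 bottleneck 12, total now 12
augment #2: 4→3→2 bottleneck 6, total now 18
augment #3: 4→7→2 bottleneck 19, total now 37
augment #4: 4→0→1→2 bottleneck 14, total now 51
augment #5: 4→0→7→2 bottleneck 4, total now 55
augment #6: 4→5→7→2 bottleneck 9, total now 64
augment #7: 4→6→7→2 bottleneck 9, total now 73
augment #8: 4→6→8→2 bottleneck 7, total now 80
augment #9: 4→3→0→8→2 bottleneck 4, total now 84
augment #10: 4→3→1→8→2 bottleneck 10, total now 94

Maximum flow value: 94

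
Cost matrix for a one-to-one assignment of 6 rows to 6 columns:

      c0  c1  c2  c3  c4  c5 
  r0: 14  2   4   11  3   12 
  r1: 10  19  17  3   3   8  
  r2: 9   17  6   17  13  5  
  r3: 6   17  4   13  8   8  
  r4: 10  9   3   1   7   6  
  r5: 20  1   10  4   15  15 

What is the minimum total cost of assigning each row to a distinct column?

optimal assignment: row0→col2 (cost 4), row1→col4 (cost 3), row2→col5 (cost 5), row3→col0 (cost 6), row4→col3 (cost 1), row5→col1 (cost 1)
total = 4 + 3 + 5 + 6 + 1 + 1 = 20

Minimum assignment cost: 20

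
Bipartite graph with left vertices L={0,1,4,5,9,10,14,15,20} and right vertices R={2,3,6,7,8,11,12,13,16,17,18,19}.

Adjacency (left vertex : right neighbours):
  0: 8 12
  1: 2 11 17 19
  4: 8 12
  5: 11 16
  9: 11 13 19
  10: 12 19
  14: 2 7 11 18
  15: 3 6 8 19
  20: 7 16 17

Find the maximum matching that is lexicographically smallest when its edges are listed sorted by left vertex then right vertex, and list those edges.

|M| = 9 (so the lex-smallest maximum matching has 9 edges)
process left vertices in ascending order; for each, take the smallest-labelled available neighbour that still permits 9 edges overall, or leave it unmatched if none does
lex-smallest matching: {0-8, 1-2, 4-12, 5-11, 9-13, 10-19, 14-7, 15-3, 20-16}

Lex-smallest maximum matching: {(0,8), (1,2), (4,12), (5,11), (9,13), (10,19), (14,7), (15,3), (20,16)}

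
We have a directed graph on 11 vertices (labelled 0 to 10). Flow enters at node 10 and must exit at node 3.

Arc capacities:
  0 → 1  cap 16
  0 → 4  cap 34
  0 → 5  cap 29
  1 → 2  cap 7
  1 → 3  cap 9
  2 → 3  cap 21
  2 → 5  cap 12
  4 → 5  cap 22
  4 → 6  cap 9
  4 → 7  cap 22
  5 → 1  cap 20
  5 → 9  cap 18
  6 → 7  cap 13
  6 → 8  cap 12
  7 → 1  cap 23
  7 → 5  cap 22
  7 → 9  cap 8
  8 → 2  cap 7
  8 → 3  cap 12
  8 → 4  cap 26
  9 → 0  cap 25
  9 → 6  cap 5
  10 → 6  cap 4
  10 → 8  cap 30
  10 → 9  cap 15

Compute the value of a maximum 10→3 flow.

augment #1: 10→8→3 bottleneck 12, total now 12
augment #2: 10→8→2→3 bottleneck 7, total now 19
augment #3: 10→6→7→1→3 bottleneck 4, total now 23
augment #4: 10→9→0→1→3 bottleneck 5, total now 28
augment #5: 10→9→0→1→2→3 bottleneck 7, total now 35

Maximum flow value: 35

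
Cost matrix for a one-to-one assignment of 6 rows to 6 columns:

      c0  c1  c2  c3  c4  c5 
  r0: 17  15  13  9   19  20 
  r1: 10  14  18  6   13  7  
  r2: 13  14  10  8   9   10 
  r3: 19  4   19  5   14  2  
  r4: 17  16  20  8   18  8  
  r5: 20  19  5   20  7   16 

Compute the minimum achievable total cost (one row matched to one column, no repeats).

Minimum assignment cost: 45

optimal assignment: row0→col3 (cost 9), row1→col0 (cost 10), row2→col4 (cost 9), row3→col1 (cost 4), row4→col5 (cost 8), row5→col2 (cost 5)
total = 9 + 10 + 9 + 4 + 8 + 5 = 45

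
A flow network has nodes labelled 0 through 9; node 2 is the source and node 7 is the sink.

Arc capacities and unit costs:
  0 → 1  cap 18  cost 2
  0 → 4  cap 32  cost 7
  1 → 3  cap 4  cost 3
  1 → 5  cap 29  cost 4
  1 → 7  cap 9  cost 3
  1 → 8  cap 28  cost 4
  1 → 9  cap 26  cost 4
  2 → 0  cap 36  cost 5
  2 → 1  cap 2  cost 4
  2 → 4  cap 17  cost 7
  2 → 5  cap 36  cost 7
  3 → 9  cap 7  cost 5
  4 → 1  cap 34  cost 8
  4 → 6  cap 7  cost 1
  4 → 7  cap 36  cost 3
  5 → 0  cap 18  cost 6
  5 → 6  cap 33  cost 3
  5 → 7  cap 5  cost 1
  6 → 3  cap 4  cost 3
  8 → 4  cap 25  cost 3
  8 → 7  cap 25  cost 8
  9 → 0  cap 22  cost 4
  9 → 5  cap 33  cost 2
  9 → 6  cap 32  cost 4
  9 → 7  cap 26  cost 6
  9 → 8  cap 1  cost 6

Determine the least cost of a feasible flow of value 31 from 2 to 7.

shortest-cost path #1: 2→1→7 push 2 @ unit cost 7 (adds 14)
shortest-cost path #2: 2→5→7 push 5 @ unit cost 8 (adds 40)
shortest-cost path #3: 2→4→7 push 17 @ unit cost 10 (adds 170)
shortest-cost path #4: 2→0→1→7 push 7 @ unit cost 10 (adds 70)
total cost = 294

Minimum cost for 31 units: 294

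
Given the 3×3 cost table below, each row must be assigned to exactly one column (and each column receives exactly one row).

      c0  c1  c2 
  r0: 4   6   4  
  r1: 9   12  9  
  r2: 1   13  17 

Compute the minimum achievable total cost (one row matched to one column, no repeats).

optimal assignment: row0→col1 (cost 6), row1→col2 (cost 9), row2→col0 (cost 1)
total = 6 + 9 + 1 = 16

Minimum assignment cost: 16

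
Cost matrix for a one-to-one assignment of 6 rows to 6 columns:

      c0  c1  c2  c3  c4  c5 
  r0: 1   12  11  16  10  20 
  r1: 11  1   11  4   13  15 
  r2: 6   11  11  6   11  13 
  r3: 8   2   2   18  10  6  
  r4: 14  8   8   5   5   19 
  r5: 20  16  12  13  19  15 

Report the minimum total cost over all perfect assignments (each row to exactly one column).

optimal assignment: row0→col0 (cost 1), row1→col1 (cost 1), row2→col3 (cost 6), row3→col2 (cost 2), row4→col4 (cost 5), row5→col5 (cost 15)
total = 1 + 1 + 6 + 2 + 5 + 15 = 30

Minimum assignment cost: 30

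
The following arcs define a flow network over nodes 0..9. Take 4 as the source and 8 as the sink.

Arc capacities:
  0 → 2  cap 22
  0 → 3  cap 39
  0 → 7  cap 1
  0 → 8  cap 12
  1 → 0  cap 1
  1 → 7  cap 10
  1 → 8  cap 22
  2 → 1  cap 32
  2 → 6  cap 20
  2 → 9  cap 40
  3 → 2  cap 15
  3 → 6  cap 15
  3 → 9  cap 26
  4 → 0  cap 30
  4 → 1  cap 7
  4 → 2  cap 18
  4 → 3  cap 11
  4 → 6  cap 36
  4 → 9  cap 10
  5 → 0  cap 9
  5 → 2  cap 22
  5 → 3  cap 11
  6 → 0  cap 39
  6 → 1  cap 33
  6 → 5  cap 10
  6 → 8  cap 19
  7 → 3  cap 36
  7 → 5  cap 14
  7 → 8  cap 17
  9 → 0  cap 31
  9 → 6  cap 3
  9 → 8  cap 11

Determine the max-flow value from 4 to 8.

augment #1: 4→0→8 bottleneck 12, total now 12
augment #2: 4→1→8 bottleneck 7, total now 19
augment #3: 4→6→8 bottleneck 19, total now 38
augment #4: 4→9→8 bottleneck 10, total now 48
augment #5: 4→0→7→8 bottleneck 1, total now 49
augment #6: 4→2→1→8 bottleneck 15, total now 64
augment #7: 4→2→9→8 bottleneck 1, total now 65
augment #8: 4→2→1→7→8 bottleneck 2, total now 67
augment #9: 4→6→1→7→8 bottleneck 8, total now 75

Maximum flow value: 75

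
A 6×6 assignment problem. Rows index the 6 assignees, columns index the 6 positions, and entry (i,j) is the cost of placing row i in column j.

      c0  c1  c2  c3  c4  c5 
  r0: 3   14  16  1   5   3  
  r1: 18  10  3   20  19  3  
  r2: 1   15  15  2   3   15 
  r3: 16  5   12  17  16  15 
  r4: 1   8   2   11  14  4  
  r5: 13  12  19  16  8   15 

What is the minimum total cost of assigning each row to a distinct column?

Minimum assignment cost: 20

optimal assignment: row0→col3 (cost 1), row1→col5 (cost 3), row2→col0 (cost 1), row3→col1 (cost 5), row4→col2 (cost 2), row5→col4 (cost 8)
total = 1 + 3 + 1 + 5 + 2 + 8 = 20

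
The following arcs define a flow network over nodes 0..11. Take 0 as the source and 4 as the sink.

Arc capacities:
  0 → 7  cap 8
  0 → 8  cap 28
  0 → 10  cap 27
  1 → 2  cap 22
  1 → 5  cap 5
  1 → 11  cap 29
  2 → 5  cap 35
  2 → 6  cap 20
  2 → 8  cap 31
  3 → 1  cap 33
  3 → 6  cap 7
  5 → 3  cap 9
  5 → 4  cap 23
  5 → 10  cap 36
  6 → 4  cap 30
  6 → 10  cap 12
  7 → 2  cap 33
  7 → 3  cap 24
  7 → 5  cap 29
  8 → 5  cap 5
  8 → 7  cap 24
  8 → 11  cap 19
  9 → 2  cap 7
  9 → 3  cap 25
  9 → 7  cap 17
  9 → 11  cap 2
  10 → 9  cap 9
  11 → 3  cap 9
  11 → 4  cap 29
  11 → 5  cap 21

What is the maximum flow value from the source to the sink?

Maximum flow value: 45

augment #1: 0→7→5→4 bottleneck 8, total now 8
augment #2: 0→8→5→4 bottleneck 5, total now 13
augment #3: 0→8→11→4 bottleneck 19, total now 32
augment #4: 0→8→7→5→4 bottleneck 4, total now 36
augment #5: 0→10→9→11→4 bottleneck 2, total now 38
augment #6: 0→10→9→2→5→4 bottleneck 6, total now 44
augment #7: 0→10→9→2→6→4 bottleneck 1, total now 45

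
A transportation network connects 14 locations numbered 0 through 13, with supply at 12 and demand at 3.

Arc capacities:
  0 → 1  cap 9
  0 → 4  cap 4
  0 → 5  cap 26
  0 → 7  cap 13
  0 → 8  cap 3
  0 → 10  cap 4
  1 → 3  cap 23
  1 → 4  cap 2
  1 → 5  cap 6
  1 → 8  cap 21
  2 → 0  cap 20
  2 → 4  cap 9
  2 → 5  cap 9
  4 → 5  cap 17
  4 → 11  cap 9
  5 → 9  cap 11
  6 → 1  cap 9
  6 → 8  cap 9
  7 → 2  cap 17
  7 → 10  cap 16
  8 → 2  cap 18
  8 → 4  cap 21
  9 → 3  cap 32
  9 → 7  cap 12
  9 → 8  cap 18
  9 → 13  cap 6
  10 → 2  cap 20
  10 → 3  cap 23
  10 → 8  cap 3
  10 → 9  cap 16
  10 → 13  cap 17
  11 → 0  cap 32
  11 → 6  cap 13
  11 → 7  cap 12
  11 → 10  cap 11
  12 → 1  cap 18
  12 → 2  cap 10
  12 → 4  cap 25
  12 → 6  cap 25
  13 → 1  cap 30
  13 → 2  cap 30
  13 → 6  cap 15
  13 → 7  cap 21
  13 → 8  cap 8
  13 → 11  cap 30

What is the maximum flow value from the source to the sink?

Maximum flow value: 60

augment #1: 12→1→3 bottleneck 18, total now 18
augment #2: 12→6→1→3 bottleneck 5, total now 23
augment #3: 12→2→0→10→3 bottleneck 4, total now 27
augment #4: 12→2→5→9→3 bottleneck 6, total now 33
augment #5: 12→4→5→9→3 bottleneck 5, total now 38
augment #6: 12→4→11→10→3 bottleneck 9, total now 47
augment #7: 12→4→5→2→0→7→10→3 bottleneck 6, total now 53
augment #8: 12→6→8→2→0→7→10→3 bottleneck 4, total now 57
augment #9: 12→6→8→2→0→7→10→9→3 bottleneck 3, total now 60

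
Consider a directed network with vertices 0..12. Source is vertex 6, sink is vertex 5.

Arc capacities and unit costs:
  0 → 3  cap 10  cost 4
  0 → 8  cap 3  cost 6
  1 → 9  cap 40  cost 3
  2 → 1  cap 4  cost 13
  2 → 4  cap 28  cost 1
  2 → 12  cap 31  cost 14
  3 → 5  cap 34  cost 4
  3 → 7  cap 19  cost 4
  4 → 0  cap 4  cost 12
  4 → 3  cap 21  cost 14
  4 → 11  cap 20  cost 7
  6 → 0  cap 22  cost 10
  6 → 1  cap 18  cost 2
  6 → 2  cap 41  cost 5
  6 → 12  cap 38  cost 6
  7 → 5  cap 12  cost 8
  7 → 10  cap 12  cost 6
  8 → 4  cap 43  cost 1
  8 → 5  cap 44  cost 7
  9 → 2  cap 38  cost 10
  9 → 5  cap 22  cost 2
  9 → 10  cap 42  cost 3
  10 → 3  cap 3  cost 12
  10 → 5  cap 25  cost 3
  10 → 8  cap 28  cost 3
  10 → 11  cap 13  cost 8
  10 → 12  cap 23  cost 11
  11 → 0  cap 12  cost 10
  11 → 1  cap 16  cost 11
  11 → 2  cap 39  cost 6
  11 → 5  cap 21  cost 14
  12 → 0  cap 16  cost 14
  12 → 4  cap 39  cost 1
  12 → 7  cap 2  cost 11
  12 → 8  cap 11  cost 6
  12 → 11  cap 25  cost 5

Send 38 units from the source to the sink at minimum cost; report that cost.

Minimum cost for 38 units: 496

shortest-cost path #1: 6→1→9→5 push 18 @ unit cost 7 (adds 126)
shortest-cost path #2: 6→0→3→5 push 10 @ unit cost 18 (adds 180)
shortest-cost path #3: 6→12→8→5 push 10 @ unit cost 19 (adds 190)
total cost = 496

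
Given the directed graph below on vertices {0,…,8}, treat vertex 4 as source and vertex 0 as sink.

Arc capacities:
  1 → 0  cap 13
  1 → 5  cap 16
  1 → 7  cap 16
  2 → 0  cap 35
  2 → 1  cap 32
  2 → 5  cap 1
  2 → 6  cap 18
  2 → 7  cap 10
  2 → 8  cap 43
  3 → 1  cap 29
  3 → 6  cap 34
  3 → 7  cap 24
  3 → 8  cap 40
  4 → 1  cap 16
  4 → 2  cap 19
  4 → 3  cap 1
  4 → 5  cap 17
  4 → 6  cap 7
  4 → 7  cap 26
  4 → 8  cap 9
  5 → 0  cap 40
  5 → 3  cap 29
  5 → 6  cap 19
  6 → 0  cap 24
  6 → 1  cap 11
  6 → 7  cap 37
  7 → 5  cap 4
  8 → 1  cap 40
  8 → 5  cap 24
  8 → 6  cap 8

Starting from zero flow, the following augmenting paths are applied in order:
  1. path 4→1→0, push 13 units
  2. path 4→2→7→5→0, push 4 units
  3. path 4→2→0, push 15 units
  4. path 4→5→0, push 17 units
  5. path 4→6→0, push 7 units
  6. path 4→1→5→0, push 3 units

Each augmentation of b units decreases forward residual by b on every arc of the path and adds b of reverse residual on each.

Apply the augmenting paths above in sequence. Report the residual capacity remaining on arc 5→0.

Residual capacity of (5,0): 16

after path 1 (4→1→0, push 13): res(5,0)=40
after path 2 (4→2→7→5→0, push 4): res(5,0)=36
after path 3 (4→2→0, push 15): res(5,0)=36
after path 4 (4→5→0, push 17): res(5,0)=19
after path 5 (4→6→0, push 7): res(5,0)=19
after path 6 (4→1→5→0, push 3): res(5,0)=16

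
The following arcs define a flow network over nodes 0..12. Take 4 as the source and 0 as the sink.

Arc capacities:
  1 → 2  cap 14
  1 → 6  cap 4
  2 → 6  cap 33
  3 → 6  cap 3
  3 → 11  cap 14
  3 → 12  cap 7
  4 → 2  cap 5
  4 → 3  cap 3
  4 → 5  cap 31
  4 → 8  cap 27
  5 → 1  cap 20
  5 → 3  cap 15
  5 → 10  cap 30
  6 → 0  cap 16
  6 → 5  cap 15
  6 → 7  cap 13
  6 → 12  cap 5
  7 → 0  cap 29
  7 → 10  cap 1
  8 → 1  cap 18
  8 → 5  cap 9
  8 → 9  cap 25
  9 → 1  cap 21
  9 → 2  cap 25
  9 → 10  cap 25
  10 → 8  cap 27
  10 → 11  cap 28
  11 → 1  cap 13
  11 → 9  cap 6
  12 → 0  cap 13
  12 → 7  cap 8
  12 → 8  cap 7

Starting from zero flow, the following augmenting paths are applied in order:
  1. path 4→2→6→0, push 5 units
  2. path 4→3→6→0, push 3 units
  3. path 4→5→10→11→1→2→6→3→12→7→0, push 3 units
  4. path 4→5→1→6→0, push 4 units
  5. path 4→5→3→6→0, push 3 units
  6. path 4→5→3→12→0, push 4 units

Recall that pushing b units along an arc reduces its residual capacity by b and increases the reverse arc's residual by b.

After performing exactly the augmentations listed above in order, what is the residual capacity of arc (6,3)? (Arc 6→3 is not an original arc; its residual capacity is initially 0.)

Residual capacity of (6,3): 3

after path 1 (4→2→6→0, push 5): res(6,3)=0
after path 2 (4→3→6→0, push 3): res(6,3)=3
after path 3 (4→5→10→11→1→2→6→3→12→7→0, push 3): res(6,3)=0
after path 4 (4→5→1→6→0, push 4): res(6,3)=0
after path 5 (4→5→3→6→0, push 3): res(6,3)=3
after path 6 (4→5→3→12→0, push 4): res(6,3)=3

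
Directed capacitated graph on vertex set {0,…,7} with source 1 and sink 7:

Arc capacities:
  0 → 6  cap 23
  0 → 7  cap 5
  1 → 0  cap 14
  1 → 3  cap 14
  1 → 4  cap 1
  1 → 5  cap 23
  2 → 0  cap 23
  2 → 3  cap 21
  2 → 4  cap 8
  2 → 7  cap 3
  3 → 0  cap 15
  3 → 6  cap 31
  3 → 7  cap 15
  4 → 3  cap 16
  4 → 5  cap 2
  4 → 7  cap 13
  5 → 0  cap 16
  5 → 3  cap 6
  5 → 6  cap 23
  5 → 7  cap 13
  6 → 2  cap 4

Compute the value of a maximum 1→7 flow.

Maximum flow value: 38

augment #1: 1→0→7 bottleneck 5, total now 5
augment #2: 1→3→7 bottleneck 14, total now 19
augment #3: 1→4→7 bottleneck 1, total now 20
augment #4: 1→5→7 bottleneck 13, total now 33
augment #5: 1→5→3→7 bottleneck 1, total now 34
augment #6: 1→0→6→2→7 bottleneck 3, total now 37
augment #7: 1→0→6→2→4→7 bottleneck 1, total now 38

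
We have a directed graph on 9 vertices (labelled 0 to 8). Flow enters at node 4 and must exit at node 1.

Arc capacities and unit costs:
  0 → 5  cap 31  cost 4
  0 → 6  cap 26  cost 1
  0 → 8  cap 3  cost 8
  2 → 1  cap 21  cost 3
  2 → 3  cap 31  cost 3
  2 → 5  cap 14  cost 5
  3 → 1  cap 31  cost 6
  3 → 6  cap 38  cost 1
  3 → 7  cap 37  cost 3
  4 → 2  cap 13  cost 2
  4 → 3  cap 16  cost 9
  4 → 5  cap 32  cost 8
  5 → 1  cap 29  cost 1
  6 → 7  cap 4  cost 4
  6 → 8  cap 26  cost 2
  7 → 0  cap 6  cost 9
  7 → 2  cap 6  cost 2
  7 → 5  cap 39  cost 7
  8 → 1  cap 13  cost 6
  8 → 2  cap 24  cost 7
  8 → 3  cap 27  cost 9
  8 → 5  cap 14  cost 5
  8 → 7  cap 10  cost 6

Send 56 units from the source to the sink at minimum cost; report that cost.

shortest-cost path #1: 4→2→1 push 13 @ unit cost 5 (adds 65)
shortest-cost path #2: 4→5→1 push 29 @ unit cost 9 (adds 261)
shortest-cost path #3: 4→3→1 push 14 @ unit cost 15 (adds 210)
total cost = 536

Minimum cost for 56 units: 536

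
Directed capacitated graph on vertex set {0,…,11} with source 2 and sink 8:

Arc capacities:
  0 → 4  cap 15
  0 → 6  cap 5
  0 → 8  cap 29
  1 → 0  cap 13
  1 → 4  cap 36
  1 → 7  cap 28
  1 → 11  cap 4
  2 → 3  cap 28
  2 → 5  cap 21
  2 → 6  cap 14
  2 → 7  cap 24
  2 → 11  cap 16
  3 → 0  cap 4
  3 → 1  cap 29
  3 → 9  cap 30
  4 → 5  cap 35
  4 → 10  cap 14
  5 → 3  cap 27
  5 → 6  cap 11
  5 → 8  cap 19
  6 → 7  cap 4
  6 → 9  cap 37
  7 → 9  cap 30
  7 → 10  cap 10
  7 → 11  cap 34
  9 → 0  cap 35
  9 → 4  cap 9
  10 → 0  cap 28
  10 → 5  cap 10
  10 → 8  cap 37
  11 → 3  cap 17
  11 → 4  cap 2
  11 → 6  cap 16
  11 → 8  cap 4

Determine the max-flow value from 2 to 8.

augment #1: 2→5→8 bottleneck 19, total now 19
augment #2: 2→11→8 bottleneck 4, total now 23
augment #3: 2→3→0→8 bottleneck 4, total now 27
augment #4: 2→7→10→8 bottleneck 10, total now 37
augment #5: 2→3→1→0→8 bottleneck 13, total now 50
augment #6: 2→3→9→0→8 bottleneck 11, total now 61
augment #7: 2→6→9→0→8 bottleneck 1, total now 62
augment #8: 2→11→4→10→8 bottleneck 2, total now 64
augment #9: 2→6→9→4→10→8 bottleneck 9, total now 73
augment #10: 2→5→3→1→4→10→8 bottleneck 2, total now 75
augment #11: 2→6→9→0→4→10→8 bottleneck 1, total now 76

Maximum flow value: 76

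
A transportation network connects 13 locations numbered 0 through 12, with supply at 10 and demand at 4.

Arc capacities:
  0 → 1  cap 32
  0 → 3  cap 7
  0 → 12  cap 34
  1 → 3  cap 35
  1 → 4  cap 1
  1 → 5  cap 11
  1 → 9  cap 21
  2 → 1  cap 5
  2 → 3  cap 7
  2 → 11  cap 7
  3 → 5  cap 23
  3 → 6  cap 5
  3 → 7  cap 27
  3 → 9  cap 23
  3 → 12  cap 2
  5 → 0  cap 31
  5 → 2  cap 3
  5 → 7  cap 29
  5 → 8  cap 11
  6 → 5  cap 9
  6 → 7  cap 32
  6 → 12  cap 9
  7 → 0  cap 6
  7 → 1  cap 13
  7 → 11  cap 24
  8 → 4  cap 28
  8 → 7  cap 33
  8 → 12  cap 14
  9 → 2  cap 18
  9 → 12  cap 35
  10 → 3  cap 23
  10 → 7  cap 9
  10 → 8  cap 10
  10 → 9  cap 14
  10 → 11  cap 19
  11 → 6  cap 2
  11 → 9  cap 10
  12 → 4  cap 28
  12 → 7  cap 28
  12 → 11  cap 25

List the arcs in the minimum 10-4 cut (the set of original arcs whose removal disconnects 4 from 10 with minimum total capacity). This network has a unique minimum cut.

Min-cut arcs: {(1,4), (5,8), (10,8), (12,4)} (total capacity 50)

augment #1: 10→8→4 push 10
augment #2: 10→3→12→4 push 2
augment #3: 10→7→1→4 push 1
augment #4: 10→9→12→4 push 14
augment #5: 10→3→5→8→4 push 11
augment #6: 10→3→6→12→4 push 5
augment #7: 10→3→9→12→4 push 5
augment #8: 10→7→0→12→4 push 2
max flow = 50; residual-reachable set from 10 gives S-side
cut edges (S→T): {(1,4), (5,8), (10,8), (12,4)} total cap 50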